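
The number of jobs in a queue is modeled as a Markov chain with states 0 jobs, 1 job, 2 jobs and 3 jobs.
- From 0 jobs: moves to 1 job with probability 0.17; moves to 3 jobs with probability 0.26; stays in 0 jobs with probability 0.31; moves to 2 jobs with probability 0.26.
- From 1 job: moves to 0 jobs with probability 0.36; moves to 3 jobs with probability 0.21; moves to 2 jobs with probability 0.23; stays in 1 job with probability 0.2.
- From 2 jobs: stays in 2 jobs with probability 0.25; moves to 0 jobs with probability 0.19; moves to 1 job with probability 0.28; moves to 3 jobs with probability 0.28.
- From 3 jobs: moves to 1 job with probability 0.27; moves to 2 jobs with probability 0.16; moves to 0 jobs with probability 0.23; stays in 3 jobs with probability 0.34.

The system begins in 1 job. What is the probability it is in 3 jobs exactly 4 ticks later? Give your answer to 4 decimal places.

Propagate the distribution vector 4 ticks from 1 job.
After 0 ticks: (0.0000, 1.0000, 0.0000, 0.0000)
After 1 tick: (0.3600, 0.2000, 0.2300, 0.2100)
After 2 ticks: (0.2756, 0.2223, 0.2307, 0.2714)
After 3 ticks: (0.2717, 0.2292, 0.2239, 0.2752)
After 4 ticks: (0.2726, 0.2290, 0.2234, 0.2750)
P(in 3 jobs after 4 ticks) = 0.2750

0.2750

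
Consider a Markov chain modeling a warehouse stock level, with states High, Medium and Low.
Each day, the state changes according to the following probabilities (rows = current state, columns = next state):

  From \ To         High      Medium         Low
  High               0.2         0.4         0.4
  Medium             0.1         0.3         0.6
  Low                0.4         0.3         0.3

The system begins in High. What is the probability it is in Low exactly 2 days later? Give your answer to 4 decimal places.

Sum over the intermediate state after 1 day:
P = P(High→High)·P(High→Low) + P(High→Medium)·P(Medium→Low) + P(High→Low)·P(Low→Low)
  = 0.2×0.4 + 0.4×0.6 + 0.4×0.3
  = 0.0800 + 0.2400 + 0.1200 = 0.4400

0.4400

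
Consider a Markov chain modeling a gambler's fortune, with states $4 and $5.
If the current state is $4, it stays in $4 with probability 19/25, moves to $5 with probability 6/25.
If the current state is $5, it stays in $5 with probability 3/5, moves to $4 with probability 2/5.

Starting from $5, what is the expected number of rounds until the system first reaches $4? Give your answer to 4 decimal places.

Let t(s) be the expected number of rounds to first reach $4 from state s, with t($4) = 0. Conditioning on the first round:
t($5) = 1 + 0.6·t($5)
Solving: t($5) = 2.5000.
Expected rounds from $5 to $4: 2.5000.

2.5000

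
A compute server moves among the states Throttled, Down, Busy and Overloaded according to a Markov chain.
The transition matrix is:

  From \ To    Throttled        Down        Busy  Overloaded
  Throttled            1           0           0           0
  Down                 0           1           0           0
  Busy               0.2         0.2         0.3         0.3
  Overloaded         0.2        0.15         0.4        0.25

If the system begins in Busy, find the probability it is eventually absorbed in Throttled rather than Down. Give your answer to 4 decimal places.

0.5185

Let h(s) be the probability of absorption at Throttled starting from transient state s. Then h(Throttled) = 1 and h(Down) = 0. By first-step analysis:
h(Busy) = 0.2·1 + 0.2·0 + 0.3·h(Busy) + 0.3·h(Overloaded)
h(Overloaded) = 0.2·1 + 0.15·0 + 0.4·h(Busy) + 0.25·h(Overloaded)
Solving: h(Busy) = 0.5185, h(Overloaded) = 0.5432.
Starting from Busy, the probability is 0.5185.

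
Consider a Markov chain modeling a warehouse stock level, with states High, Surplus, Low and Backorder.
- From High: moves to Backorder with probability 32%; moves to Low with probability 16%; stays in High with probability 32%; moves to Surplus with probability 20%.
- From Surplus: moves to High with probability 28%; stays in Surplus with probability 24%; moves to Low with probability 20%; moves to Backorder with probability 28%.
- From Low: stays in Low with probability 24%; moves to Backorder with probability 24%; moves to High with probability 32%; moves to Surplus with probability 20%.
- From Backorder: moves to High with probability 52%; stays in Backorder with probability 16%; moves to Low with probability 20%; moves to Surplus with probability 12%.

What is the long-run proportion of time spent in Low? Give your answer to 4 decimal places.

0.1932

Let the stationary distribution be π with π = πP and π_1 + π_2 + π_3 + π_4 = 1.
π_1 = 0.32·π_1 + 0.28·π_2 + 0.32·π_3 + 0.52·π_4
π_2 = 0.2·π_1 + 0.24·π_2 + 0.2·π_3 + 0.12·π_4
π_3 = 0.16·π_1 + 0.2·π_2 + 0.24·π_3 + 0.2·π_4
Solving with the normalization constraint gives π = (0.3637, 0.1870, 0.1932, 0.2561).
So the stationary probability of Low is 0.1932.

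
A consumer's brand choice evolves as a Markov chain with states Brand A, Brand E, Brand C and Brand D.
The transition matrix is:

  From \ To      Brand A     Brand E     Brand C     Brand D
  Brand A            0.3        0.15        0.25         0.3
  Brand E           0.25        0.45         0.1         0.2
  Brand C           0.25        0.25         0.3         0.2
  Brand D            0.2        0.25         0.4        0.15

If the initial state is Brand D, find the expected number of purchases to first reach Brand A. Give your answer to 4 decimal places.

4.3564

Let t(s) be the expected number of purchases to first reach Brand A from state s, with t(Brand A) = 0. Conditioning on the first purchase:
t(Brand E) = 1 + 0.45·t(Brand E) + 0.1·t(Brand C) + 0.2·t(Brand D)
t(Brand C) = 1 + 0.25·t(Brand E) + 0.3·t(Brand C) + 0.2·t(Brand D)
t(Brand D) = 1 + 0.25·t(Brand E) + 0.4·t(Brand C) + 0.15·t(Brand D)
Solving: t(Brand E) = 4.1584, t(Brand C) = 4.1584, t(Brand D) = 4.3564.
Expected purchases from Brand D to Brand A: 4.3564.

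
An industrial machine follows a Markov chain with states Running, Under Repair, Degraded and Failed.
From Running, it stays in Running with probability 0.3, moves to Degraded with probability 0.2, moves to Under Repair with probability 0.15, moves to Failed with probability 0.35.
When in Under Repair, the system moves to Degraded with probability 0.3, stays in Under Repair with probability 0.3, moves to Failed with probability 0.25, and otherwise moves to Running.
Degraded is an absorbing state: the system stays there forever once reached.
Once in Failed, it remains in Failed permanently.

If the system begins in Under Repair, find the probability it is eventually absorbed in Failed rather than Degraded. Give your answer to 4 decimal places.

Let h(s) be the probability of absorption at Failed starting from transient state s. Then h(Failed) = 1 and h(Degraded) = 0. By first-step analysis:
h(Running) = 0.3·h(Running) + 0.15·h(Under Repair) + 0.2·0 + 0.35·1
h(Under Repair) = 0.15·h(Running) + 0.3·h(Under Repair) + 0.3·0 + 0.25·1
Solving: h(Running) = 0.6043, h(Under Repair) = 0.4866.
Starting from Under Repair, the probability is 0.4866.

0.4866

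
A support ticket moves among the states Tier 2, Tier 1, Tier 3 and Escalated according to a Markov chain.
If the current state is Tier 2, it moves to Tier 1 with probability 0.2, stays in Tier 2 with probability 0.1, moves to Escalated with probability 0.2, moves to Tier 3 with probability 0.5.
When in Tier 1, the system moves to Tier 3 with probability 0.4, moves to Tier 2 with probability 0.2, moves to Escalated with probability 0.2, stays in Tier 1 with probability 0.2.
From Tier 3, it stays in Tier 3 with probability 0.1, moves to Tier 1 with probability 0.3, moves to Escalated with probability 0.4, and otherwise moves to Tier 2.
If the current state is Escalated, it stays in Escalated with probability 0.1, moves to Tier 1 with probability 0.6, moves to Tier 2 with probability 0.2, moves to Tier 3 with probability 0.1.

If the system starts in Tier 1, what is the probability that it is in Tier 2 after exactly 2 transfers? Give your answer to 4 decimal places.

Propagate the distribution vector 2 transfers from Tier 1.
After 0 transfers: (0.0000, 1.0000, 0.0000, 0.0000)
After 1 transfer: (0.2000, 0.2000, 0.4000, 0.2000)
After 2 transfers: (0.1800, 0.3200, 0.2400, 0.2600)
P(in Tier 2 after 2 transfers) = 0.1800

0.1800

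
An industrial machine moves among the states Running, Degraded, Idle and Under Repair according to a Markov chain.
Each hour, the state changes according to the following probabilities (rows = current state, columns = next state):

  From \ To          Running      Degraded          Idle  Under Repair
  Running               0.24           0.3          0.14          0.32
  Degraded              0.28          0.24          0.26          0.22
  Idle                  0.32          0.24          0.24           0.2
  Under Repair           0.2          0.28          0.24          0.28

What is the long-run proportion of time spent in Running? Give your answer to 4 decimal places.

0.2579

Let the stationary distribution be π with π = πP and π_1 + π_2 + π_3 + π_4 = 1.
π_1 = 0.24·π_1 + 0.28·π_2 + 0.32·π_3 + 0.2·π_4
π_2 = 0.3·π_1 + 0.24·π_2 + 0.24·π_3 + 0.28·π_4
π_3 = 0.14·π_1 + 0.26·π_2 + 0.24·π_3 + 0.24·π_4
Solving with the normalization constraint gives π = (0.2579, 0.2657, 0.2195, 0.2568).
So the stationary probability of Running is 0.2579.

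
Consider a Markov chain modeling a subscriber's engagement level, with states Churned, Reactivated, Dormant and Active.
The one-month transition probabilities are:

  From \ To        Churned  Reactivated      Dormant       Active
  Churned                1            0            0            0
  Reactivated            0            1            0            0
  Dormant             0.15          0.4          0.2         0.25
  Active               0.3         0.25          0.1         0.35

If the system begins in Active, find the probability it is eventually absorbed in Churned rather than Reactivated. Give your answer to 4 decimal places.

0.5152

Let h(s) be the probability of absorption at Churned starting from transient state s. Then h(Churned) = 1 and h(Reactivated) = 0. By first-step analysis:
h(Dormant) = 0.15·1 + 0.4·0 + 0.2·h(Dormant) + 0.25·h(Active)
h(Active) = 0.3·1 + 0.25·0 + 0.1·h(Dormant) + 0.35·h(Active)
Solving: h(Dormant) = 0.3485, h(Active) = 0.5152.
Starting from Active, the probability is 0.5152.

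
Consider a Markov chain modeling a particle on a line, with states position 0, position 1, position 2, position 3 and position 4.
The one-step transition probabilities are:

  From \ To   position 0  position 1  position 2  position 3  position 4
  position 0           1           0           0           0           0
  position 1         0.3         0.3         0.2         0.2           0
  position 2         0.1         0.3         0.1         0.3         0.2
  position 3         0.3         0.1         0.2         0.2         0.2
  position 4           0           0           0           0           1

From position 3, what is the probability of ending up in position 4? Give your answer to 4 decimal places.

Let h(s) be the probability of absorption at position 4 starting from transient state s. Then h(position 4) = 1 and h(position 0) = 0. By first-step analysis:
h(position 1) = 0.3·0 + 0.3·h(position 1) + 0.2·h(position 2) + 0.2·h(position 3)
h(position 2) = 0.1·0 + 0.3·h(position 1) + 0.1·h(position 2) + 0.3·h(position 3) + 0.2·1
h(position 3) = 0.3·0 + 0.1·h(position 1) + 0.2·h(position 2) + 0.2·h(position 3) + 0.2·1
Solving: h(position 1) = 0.2328, h(position 2) = 0.4286, h(position 3) = 0.3862.
Starting from position 3, the probability is 0.3862.

0.3862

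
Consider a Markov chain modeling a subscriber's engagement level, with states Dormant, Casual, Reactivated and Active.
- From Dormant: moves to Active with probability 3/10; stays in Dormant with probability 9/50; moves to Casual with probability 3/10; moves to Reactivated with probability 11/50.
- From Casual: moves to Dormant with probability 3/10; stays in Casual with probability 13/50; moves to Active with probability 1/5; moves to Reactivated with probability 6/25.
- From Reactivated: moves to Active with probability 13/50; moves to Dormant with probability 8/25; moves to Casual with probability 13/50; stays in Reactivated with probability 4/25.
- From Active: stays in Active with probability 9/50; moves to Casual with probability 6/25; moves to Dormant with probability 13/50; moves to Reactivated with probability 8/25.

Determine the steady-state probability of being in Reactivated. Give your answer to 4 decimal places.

Let the stationary distribution be π with π = πP and π_1 + π_2 + π_3 + π_4 = 1.
π_1 = 0.18·π_1 + 0.3·π_2 + 0.32·π_3 + 0.26·π_4
π_2 = 0.3·π_1 + 0.26·π_2 + 0.26·π_3 + 0.24·π_4
π_3 = 0.22·π_1 + 0.24·π_2 + 0.16·π_3 + 0.32·π_4
Solving with the normalization constraint gives π = (0.2636, 0.2658, 0.2348, 0.2357).
So the stationary probability of Reactivated is 0.2348.

0.2348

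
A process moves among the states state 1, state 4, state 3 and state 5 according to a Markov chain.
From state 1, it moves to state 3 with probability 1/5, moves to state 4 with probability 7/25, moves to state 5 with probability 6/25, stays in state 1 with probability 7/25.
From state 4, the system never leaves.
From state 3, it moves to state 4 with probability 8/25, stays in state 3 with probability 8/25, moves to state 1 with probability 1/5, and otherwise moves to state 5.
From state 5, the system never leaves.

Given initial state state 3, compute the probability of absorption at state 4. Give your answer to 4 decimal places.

0.6370

Let h(s) be the probability of absorption at state 4 starting from transient state s. Then h(state 4) = 1 and h(state 5) = 0. By first-step analysis:
h(state 1) = 0.28·h(state 1) + 0.28·1 + 0.2·h(state 3) + 0.24·0
h(state 3) = 0.2·h(state 1) + 0.32·1 + 0.32·h(state 3) + 0.16·0
Solving: h(state 1) = 0.5658, h(state 3) = 0.6370.
Starting from state 3, the probability is 0.6370.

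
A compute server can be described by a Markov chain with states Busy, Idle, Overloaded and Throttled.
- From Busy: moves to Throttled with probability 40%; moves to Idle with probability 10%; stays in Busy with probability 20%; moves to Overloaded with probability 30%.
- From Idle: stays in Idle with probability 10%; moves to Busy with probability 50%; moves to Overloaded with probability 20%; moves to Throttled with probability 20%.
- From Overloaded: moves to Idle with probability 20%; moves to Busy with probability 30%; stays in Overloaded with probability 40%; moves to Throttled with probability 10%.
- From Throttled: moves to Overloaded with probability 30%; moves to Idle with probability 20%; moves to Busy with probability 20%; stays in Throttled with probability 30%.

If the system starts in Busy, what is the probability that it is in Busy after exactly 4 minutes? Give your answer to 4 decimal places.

Propagate the distribution vector 4 minutes from Busy.
After 0 minutes: (1.0000, 0.0000, 0.0000, 0.0000)
After 1 minute: (0.2000, 0.1000, 0.3000, 0.4000)
After 2 minutes: (0.2600, 0.1700, 0.3200, 0.2500)
After 3 minutes: (0.2830, 0.1570, 0.3150, 0.2450)
After 4 minutes: (0.2786, 0.1560, 0.3158, 0.2496)
P(in Busy after 4 minutes) = 0.2786

0.2786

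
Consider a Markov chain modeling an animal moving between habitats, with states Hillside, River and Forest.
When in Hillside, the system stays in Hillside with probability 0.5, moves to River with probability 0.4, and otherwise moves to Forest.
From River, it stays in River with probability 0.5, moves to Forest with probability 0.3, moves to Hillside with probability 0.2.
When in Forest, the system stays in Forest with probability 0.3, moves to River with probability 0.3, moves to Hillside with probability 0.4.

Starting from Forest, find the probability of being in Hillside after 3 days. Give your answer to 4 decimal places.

Propagate the distribution vector 3 days from Forest.
After 0 days: (0.0000, 0.0000, 1.0000)
After 1 day: (0.4000, 0.3000, 0.3000)
After 2 days: (0.3800, 0.4000, 0.2200)
After 3 days: (0.3580, 0.4180, 0.2240)
P(in Hillside after 3 days) = 0.3580

0.3580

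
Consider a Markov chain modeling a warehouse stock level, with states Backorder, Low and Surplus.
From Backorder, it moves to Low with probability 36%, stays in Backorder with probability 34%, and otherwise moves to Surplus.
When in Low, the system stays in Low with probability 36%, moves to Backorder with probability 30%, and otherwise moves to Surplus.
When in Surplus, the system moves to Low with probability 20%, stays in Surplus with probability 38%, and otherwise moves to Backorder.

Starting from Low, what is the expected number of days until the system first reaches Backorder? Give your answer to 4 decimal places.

Let t(s) be the expected number of days to first reach Backorder from state s, with t(Backorder) = 0. Conditioning on the first day:
t(Low) = 1 + 0.36·t(Low) + 0.34·t(Surplus)
t(Surplus) = 1 + 0.2·t(Low) + 0.38·t(Surplus)
Solving: t(Low) = 2.9197, t(Surplus) = 2.5547.
Expected days from Low to Backorder: 2.9197.

2.9197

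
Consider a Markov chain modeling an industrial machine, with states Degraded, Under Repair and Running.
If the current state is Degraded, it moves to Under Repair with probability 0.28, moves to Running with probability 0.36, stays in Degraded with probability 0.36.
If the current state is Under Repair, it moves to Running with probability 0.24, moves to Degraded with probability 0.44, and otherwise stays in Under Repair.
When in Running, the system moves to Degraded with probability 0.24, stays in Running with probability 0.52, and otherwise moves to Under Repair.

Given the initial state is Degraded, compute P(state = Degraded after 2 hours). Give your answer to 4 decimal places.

Sum over the intermediate state after 1 hour:
P = P(Degraded→Degraded)·P(Degraded→Degraded) + P(Degraded→Under Repair)·P(Under Repair→Degraded) + P(Degraded→Running)·P(Running→Degraded)
  = 0.36×0.36 + 0.28×0.44 + 0.36×0.24
  = 0.1296 + 0.1232 + 0.0864 = 0.3392

0.3392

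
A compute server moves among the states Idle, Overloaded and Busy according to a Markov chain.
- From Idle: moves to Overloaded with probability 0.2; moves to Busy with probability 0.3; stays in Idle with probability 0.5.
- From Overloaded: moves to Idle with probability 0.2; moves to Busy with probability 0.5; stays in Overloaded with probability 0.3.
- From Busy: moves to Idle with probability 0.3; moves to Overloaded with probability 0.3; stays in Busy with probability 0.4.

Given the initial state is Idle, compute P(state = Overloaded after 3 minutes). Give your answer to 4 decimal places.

0.2620

Propagate the distribution vector 3 minutes from Idle.
After 0 minutes: (1.0000, 0.0000, 0.0000)
After 1 minute: (0.5000, 0.2000, 0.3000)
After 2 minutes: (0.3800, 0.2500, 0.3700)
After 3 minutes: (0.3510, 0.2620, 0.3870)
P(in Overloaded after 3 minutes) = 0.2620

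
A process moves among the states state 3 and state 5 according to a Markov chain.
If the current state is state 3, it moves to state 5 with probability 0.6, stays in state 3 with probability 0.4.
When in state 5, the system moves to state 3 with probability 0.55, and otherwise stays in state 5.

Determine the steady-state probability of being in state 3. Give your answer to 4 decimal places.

Let the stationary distribution be π with π = πP and π_1 + π_2 = 1.
π_1 = 0.4·π_1 + 0.55·π_2
Solving with the normalization constraint gives π = (0.4783, 0.5217).
So the stationary probability of state 3 is 0.4783.

0.4783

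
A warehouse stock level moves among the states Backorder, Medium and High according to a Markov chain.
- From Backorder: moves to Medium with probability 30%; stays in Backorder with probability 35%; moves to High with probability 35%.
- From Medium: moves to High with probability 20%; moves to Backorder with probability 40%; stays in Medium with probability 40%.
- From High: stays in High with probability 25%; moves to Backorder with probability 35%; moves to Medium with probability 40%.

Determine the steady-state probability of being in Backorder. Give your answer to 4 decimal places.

Let the stationary distribution be π with π = πP and π_1 + π_2 + π_3 = 1.
π_1 = 0.35·π_1 + 0.4·π_2 + 0.35·π_3
π_2 = 0.3·π_1 + 0.4·π_2 + 0.4·π_3
Solving with the normalization constraint gives π = (0.3682, 0.3632, 0.2687).
So the stationary probability of Backorder is 0.3682.

0.3682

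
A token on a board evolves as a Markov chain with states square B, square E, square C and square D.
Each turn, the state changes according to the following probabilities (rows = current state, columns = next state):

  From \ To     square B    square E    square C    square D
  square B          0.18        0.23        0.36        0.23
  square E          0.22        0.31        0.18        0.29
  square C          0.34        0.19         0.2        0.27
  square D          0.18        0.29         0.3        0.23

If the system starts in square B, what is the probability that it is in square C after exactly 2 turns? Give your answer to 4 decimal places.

0.2472

Propagate the distribution vector 2 turns from square B.
After 0 turns: (1.0000, 0.0000, 0.0000, 0.0000)
After 1 turn: (0.1800, 0.2300, 0.3600, 0.2300)
After 2 turns: (0.2468, 0.2478, 0.2472, 0.2582)
P(in square C after 2 turns) = 0.2472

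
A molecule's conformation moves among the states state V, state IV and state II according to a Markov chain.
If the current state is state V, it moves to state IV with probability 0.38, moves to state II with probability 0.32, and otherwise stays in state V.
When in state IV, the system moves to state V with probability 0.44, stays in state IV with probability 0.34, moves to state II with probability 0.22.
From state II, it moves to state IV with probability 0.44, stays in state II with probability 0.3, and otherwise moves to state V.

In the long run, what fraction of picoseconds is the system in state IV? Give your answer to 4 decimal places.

Let the stationary distribution be π with π = πP and π_1 + π_2 + π_3 = 1.
π_1 = 0.3·π_1 + 0.44·π_2 + 0.26·π_3
π_2 = 0.38·π_1 + 0.34·π_2 + 0.44·π_3
Solving with the normalization constraint gives π = (0.3423, 0.3813, 0.2763).
So the stationary probability of state IV is 0.3813.

0.3813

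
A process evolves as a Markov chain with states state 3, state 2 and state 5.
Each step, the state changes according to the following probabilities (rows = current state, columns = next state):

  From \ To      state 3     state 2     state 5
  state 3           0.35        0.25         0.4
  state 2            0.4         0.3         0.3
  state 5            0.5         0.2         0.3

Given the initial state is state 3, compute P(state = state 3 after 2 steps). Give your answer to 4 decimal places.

0.4225

Sum over the intermediate state after 1 step:
P = P(state 3→state 3)·P(state 3→state 3) + P(state 3→state 2)·P(state 2→state 3) + P(state 3→state 5)·P(state 5→state 3)
  = 0.35×0.35 + 0.25×0.4 + 0.4×0.5
  = 0.1225 + 0.1000 + 0.2000 = 0.4225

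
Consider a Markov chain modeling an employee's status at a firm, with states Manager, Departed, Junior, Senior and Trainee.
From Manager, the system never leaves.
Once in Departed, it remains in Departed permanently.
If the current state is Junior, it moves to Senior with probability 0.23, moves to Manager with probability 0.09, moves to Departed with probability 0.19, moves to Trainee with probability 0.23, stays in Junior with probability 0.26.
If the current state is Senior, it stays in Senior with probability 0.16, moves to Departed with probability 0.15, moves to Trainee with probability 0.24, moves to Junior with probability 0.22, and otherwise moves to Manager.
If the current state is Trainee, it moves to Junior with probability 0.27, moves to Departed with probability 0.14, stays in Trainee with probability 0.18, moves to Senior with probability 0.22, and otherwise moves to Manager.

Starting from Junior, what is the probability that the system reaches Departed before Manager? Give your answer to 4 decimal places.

0.5457

Let h(s) be the probability of absorption at Departed starting from transient state s. Then h(Departed) = 1 and h(Manager) = 0. By first-step analysis:
h(Junior) = 0.09·0 + 0.19·1 + 0.26·h(Junior) + 0.23·h(Senior) + 0.23·h(Trainee)
h(Senior) = 0.23·0 + 0.15·1 + 0.22·h(Junior) + 0.16·h(Senior) + 0.24·h(Trainee)
h(Trainee) = 0.19·0 + 0.14·1 + 0.27·h(Junior) + 0.22·h(Senior) + 0.18·h(Trainee)
Solving: h(Junior) = 0.5457, h(Senior) = 0.4566, h(Trainee) = 0.4729.
Starting from Junior, the probability is 0.5457.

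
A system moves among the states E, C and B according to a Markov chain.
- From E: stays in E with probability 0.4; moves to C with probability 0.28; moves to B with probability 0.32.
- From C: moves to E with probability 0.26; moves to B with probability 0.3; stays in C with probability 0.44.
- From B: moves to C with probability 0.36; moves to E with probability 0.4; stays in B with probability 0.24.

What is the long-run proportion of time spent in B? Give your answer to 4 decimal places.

Let the stationary distribution be π with π = πP and π_1 + π_2 + π_3 = 1.
π_1 = 0.4·π_1 + 0.26·π_2 + 0.4·π_3
π_2 = 0.28·π_1 + 0.44·π_2 + 0.36·π_3
Solving with the normalization constraint gives π = (0.3495, 0.3609, 0.2896).
So the stationary probability of B is 0.2896.

0.2896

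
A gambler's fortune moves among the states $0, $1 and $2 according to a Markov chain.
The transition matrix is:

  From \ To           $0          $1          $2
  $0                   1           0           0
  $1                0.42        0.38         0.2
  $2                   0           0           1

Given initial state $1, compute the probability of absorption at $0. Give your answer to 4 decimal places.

0.6774

Let h(s) be the probability of absorption at $0 starting from transient state s. Then h($0) = 1 and h($2) = 0. By first-step analysis:
h($1) = 0.42·1 + 0.38·h($1) + 0.2·0
Solving: h($1) = 0.6774.
Starting from $1, the probability is 0.6774.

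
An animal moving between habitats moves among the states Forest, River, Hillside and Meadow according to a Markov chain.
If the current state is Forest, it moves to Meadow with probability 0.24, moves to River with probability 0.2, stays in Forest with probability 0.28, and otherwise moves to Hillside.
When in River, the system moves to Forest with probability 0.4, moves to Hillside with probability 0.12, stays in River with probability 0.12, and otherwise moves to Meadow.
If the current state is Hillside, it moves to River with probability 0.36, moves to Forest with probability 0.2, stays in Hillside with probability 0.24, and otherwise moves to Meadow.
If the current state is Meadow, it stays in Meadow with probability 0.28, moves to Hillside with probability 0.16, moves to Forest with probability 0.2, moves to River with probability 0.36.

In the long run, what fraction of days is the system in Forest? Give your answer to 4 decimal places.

Let the stationary distribution be π with π = πP and π_1 + π_2 + π_3 + π_4 = 1.
π_1 = 0.28·π_1 + 0.4·π_2 + 0.2·π_3 + 0.2·π_4
π_2 = 0.2·π_1 + 0.12·π_2 + 0.36·π_3 + 0.36·π_4
π_3 = 0.28·π_1 + 0.12·π_2 + 0.24·π_3 + 0.16·π_4
Solving with the normalization constraint gives π = (0.2729, 0.2551, 0.1984, 0.2736).
So the stationary probability of Forest is 0.2729.

0.2729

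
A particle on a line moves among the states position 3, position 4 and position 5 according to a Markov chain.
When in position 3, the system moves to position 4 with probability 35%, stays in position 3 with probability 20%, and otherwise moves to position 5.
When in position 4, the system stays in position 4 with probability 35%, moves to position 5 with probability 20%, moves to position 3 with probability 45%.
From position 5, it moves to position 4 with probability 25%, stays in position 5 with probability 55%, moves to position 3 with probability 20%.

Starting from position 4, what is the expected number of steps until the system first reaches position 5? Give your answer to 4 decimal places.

Let t(s) be the expected number of steps to first reach position 5 from state s, with t(position 5) = 0. Conditioning on the first step:
t(position 3) = 1 + 0.2·t(position 3) + 0.35·t(position 4)
t(position 4) = 1 + 0.45·t(position 3) + 0.35·t(position 4)
Solving: t(position 3) = 2.7586, t(position 4) = 3.4483.
Expected steps from position 4 to position 5: 3.4483.

3.4483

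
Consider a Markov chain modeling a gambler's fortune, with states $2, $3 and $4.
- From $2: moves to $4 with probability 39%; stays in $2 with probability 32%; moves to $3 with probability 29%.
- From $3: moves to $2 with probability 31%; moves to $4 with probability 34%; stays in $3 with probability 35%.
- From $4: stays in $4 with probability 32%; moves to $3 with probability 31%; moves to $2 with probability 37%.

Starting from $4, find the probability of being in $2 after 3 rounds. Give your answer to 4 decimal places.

0.3345

Propagate the distribution vector 3 rounds from $4.
After 0 rounds: (0.0000, 0.0000, 1.0000)
After 1 round: (0.3700, 0.3100, 0.3200)
After 2 rounds: (0.3329, 0.3150, 0.3521)
After 3 rounds: (0.3345, 0.3159, 0.3496)
P(in $2 after 3 rounds) = 0.3345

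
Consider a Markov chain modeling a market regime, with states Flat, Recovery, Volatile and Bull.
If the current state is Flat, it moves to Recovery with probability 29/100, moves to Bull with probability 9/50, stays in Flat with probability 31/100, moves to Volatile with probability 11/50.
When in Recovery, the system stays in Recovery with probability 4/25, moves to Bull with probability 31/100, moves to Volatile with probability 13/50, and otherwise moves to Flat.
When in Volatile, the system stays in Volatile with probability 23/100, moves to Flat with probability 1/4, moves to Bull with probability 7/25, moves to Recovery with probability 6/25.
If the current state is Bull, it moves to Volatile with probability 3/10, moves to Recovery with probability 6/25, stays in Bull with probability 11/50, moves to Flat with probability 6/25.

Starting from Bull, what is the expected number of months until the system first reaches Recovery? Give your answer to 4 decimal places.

Let t(s) be the expected number of months to first reach Recovery from state s, with t(Recovery) = 0. Conditioning on the first month:
t(Flat) = 1 + 0.31·t(Flat) + 0.22·t(Volatile) + 0.18·t(Bull)
t(Volatile) = 1 + 0.25·t(Flat) + 0.23·t(Volatile) + 0.28·t(Bull)
t(Bull) = 1 + 0.24·t(Flat) + 0.3·t(Volatile) + 0.22·t(Bull)
Solving: t(Flat) = 3.7396, t(Volatile) = 3.9499, t(Bull) = 3.9519.
Expected months from Bull to Recovery: 3.9519.

3.9519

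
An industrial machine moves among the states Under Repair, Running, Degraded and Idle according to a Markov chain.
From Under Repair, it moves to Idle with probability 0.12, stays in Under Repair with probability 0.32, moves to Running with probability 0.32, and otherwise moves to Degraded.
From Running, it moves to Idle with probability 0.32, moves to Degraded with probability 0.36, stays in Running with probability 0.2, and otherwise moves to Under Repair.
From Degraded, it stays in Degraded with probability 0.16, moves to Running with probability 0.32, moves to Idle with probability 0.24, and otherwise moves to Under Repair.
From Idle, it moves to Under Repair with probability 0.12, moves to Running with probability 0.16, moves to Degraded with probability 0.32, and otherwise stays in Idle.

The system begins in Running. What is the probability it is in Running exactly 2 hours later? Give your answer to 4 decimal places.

0.2448

Propagate the distribution vector 2 hours from Running.
After 0 hours: (0.0000, 1.0000, 0.0000, 0.0000)
After 1 hour: (0.1200, 0.2000, 0.3600, 0.3200)
After 2 hours: (0.2016, 0.2448, 0.2608, 0.2928)
P(in Running after 2 hours) = 0.2448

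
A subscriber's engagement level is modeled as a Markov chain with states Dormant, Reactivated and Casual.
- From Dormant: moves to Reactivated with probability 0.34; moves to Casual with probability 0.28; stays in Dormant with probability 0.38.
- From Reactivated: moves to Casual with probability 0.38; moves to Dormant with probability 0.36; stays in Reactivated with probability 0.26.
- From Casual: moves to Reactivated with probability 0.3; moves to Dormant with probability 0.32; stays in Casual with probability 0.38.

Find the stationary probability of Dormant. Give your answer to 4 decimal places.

Let the stationary distribution be π with π = πP and π_1 + π_2 + π_3 = 1.
π_1 = 0.38·π_1 + 0.36·π_2 + 0.32·π_3
π_2 = 0.34·π_1 + 0.26·π_2 + 0.3·π_3
Solving with the normalization constraint gives π = (0.3533, 0.3020, 0.3447).
So the stationary probability of Dormant is 0.3533.

0.3533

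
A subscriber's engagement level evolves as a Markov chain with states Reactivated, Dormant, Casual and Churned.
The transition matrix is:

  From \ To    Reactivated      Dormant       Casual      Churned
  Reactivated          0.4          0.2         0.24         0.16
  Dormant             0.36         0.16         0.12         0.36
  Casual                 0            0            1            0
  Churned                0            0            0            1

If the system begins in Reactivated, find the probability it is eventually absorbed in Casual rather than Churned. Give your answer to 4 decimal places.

0.5222

Let h(s) be the probability of absorption at Casual starting from transient state s. Then h(Casual) = 1 and h(Churned) = 0. By first-step analysis:
h(Reactivated) = 0.4·h(Reactivated) + 0.2·h(Dormant) + 0.24·1 + 0.16·0
h(Dormant) = 0.36·h(Reactivated) + 0.16·h(Dormant) + 0.12·1 + 0.36·0
Solving: h(Reactivated) = 0.5222, h(Dormant) = 0.3667.
Starting from Reactivated, the probability is 0.5222.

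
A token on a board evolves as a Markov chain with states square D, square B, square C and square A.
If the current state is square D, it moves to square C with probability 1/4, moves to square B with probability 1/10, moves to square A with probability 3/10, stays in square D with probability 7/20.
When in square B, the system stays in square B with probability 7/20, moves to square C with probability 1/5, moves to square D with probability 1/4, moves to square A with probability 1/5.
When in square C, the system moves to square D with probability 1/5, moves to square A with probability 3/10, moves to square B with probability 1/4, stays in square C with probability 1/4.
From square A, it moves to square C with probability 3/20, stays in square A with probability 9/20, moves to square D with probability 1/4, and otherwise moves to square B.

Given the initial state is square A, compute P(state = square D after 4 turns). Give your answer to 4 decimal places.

0.2664

Propagate the distribution vector 4 turns from square A.
After 0 turns: (0.0000, 0.0000, 0.0000, 1.0000)
After 1 turn: (0.2500, 0.1500, 0.1500, 0.4500)
After 2 turns: (0.2675, 0.1825, 0.1975, 0.3525)
After 3 turns: (0.2669, 0.1929, 0.2056, 0.3346)
After 4 turns: (0.2664, 0.1958, 0.2069, 0.3309)
P(in square D after 4 turns) = 0.2664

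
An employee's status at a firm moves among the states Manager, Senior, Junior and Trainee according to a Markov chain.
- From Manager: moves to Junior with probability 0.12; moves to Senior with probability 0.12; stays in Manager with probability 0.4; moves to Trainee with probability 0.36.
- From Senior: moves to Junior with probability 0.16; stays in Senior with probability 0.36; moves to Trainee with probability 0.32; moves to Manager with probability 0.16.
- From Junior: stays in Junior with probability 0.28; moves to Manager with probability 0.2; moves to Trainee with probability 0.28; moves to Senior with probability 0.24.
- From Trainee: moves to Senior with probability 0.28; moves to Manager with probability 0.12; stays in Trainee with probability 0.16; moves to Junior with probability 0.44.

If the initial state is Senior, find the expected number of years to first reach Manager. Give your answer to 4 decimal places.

6.2500

Let t(s) be the expected number of years to first reach Manager from state s, with t(Manager) = 0. Conditioning on the first year:
t(Senior) = 1 + 0.36·t(Senior) + 0.16·t(Junior) + 0.32·t(Trainee)
t(Junior) = 1 + 0.24·t(Senior) + 0.28·t(Junior) + 0.28·t(Trainee)
t(Trainee) = 1 + 0.28·t(Senior) + 0.44·t(Junior) + 0.16·t(Trainee)
Solving: t(Senior) = 6.2500, t(Junior) = 5.9593, t(Trainee) = 6.3953.
Expected years from Senior to Manager: 6.2500.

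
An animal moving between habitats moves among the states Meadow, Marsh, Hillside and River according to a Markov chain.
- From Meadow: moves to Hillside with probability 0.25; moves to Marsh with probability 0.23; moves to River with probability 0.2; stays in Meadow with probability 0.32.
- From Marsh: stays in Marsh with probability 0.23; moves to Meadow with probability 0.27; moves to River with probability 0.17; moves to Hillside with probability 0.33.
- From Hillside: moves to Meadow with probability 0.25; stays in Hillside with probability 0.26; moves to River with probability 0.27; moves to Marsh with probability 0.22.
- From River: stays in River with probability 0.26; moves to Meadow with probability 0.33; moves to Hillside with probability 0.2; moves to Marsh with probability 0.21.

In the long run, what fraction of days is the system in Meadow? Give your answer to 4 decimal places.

0.2930

Let the stationary distribution be π with π = πP and π_1 + π_2 + π_3 + π_4 = 1.
π_1 = 0.32·π_1 + 0.27·π_2 + 0.25·π_3 + 0.33·π_4
π_2 = 0.23·π_1 + 0.23·π_2 + 0.22·π_3 + 0.21·π_4
π_3 = 0.25·π_1 + 0.33·π_2 + 0.26·π_3 + 0.2·π_4
Solving with the normalization constraint gives π = (0.2930, 0.2229, 0.2592, 0.2250).
So the stationary probability of Meadow is 0.2930.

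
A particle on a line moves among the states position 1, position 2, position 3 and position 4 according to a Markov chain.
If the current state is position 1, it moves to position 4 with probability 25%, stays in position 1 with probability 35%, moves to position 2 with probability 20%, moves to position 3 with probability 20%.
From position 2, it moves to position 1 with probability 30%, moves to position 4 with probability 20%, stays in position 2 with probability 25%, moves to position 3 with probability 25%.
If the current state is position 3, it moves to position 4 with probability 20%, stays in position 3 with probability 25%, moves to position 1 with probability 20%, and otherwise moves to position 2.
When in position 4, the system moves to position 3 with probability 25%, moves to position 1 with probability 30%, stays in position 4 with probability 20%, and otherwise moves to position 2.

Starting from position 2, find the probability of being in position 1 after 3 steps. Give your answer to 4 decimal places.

0.2910

Propagate the distribution vector 3 steps from position 2.
After 0 steps: (0.0000, 1.0000, 0.0000, 0.0000)
After 1 step: (0.3000, 0.2500, 0.2500, 0.2000)
After 2 steps: (0.2900, 0.2600, 0.2350, 0.2150)
After 3 steps: (0.2910, 0.2590, 0.2355, 0.2145)
P(in position 1 after 3 steps) = 0.2910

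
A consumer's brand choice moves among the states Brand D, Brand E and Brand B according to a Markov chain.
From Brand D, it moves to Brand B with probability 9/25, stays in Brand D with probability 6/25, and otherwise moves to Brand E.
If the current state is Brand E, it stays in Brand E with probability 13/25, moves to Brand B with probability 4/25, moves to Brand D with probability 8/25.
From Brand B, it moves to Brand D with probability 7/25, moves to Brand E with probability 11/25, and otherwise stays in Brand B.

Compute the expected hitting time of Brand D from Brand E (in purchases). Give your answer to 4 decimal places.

Let t(s) be the expected number of purchases to first reach Brand D from state s, with t(Brand D) = 0. Conditioning on the first purchase:
t(Brand E) = 1 + 0.52·t(Brand E) + 0.16·t(Brand B)
t(Brand B) = 1 + 0.44·t(Brand E) + 0.28·t(Brand B)
Solving: t(Brand E) = 3.1977, t(Brand B) = 3.3430.
Expected purchases from Brand E to Brand D: 3.1977.

3.1977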